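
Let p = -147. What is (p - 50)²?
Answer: 38809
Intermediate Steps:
(p - 50)² = (-147 - 50)² = (-197)² = 38809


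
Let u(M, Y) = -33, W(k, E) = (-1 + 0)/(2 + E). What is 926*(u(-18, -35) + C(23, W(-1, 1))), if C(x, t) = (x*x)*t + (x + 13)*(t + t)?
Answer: -648200/3 ≈ -2.1607e+5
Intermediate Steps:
W(k, E) = -1/(2 + E)
C(x, t) = t*x² + 2*t*(13 + x) (C(x, t) = x²*t + (13 + x)*(2*t) = t*x² + 2*t*(13 + x))
926*(u(-18, -35) + C(23, W(-1, 1))) = 926*(-33 + (-1/(2 + 1))*(26 + 23² + 2*23)) = 926*(-33 + (-1/3)*(26 + 529 + 46)) = 926*(-33 - 1*⅓*601) = 926*(-33 - ⅓*601) = 926*(-33 - 601/3) = 926*(-700/3) = -648200/3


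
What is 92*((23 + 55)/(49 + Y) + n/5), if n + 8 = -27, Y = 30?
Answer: -43700/79 ≈ -553.16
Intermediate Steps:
n = -35 (n = -8 - 27 = -35)
92*((23 + 55)/(49 + Y) + n/5) = 92*((23 + 55)/(49 + 30) - 35/5) = 92*(78/79 - 35*⅕) = 92*(78*(1/79) - 7) = 92*(78/79 - 7) = 92*(-475/79) = -43700/79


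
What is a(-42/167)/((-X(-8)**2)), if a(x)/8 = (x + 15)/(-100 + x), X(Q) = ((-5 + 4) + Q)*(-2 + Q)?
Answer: 821/5650425 ≈ 0.00014530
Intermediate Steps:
X(Q) = (-1 + Q)*(-2 + Q)
a(x) = 8*(15 + x)/(-100 + x) (a(x) = 8*((x + 15)/(-100 + x)) = 8*((15 + x)/(-100 + x)) = 8*(15 + x)/(-100 + x))
a(-42/167)/((-X(-8)**2)) = (8*(15 - 42/167)/(-100 - 42/167))/((-(2 + (-8)**2 - 3*(-8))**2)) = (8*(15 - 42*1/167)/(-100 - 42*1/167))/((-(2 + 64 + 24)**2)) = (8*(15 - 42/167)/(-100 - 42/167))/((-1*90**2)) = (8*(2463/167)/(-16742/167))/((-1*8100)) = (8*(-167/16742)*(2463/167))/(-8100) = -9852/8371*(-1/8100) = 821/5650425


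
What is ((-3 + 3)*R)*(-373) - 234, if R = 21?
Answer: -234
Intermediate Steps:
((-3 + 3)*R)*(-373) - 234 = ((-3 + 3)*21)*(-373) - 234 = (0*21)*(-373) - 234 = 0*(-373) - 234 = 0 - 234 = -234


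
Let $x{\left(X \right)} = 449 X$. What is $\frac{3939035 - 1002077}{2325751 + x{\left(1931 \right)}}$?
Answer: $\frac{1468479}{1596385} \approx 0.91988$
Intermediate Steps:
$\frac{3939035 - 1002077}{2325751 + x{\left(1931 \right)}} = \frac{3939035 - 1002077}{2325751 + 449 \cdot 1931} = \frac{2936958}{2325751 + 867019} = \frac{2936958}{3192770} = 2936958 \cdot \frac{1}{3192770} = \frac{1468479}{1596385}$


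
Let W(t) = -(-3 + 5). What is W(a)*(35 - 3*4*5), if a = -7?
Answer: 50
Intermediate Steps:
W(t) = -2 (W(t) = -1*2 = -2)
W(a)*(35 - 3*4*5) = -2*(35 - 3*4*5) = -2*(35 - 12*5) = -2*(35 - 60) = -2*(-25) = 50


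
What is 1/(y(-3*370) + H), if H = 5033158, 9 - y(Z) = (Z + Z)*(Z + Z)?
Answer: 1/104767 ≈ 9.5450e-6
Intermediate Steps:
y(Z) = 9 - 4*Z² (y(Z) = 9 - (Z + Z)*(Z + Z) = 9 - 2*Z*2*Z = 9 - 4*Z²)
1/(y(-3*370) + H) = 1/((9 - 4*(-3*370)²) + 5033158) = 1/((9 - 4*(-1110)²) + 5033158) = 1/((9 - 4*1232100) + 5033158) = 1/((9 - 4928400) + 5033158) = 1/(-4928391 + 5033158) = 1/104767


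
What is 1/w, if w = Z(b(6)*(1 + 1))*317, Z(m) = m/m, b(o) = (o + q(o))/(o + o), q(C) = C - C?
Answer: 1/317 ≈ 0.0031546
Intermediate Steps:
q(C) = 0
b(o) = ½ (b(o) = (o + 0)/(o + o) = o/((2*o)) = o*(1/(2*o)) = ½)
Z(m) = 1
w = 317 (w = 1*317 = 317)
1/w = 1/317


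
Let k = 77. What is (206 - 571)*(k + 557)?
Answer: -231410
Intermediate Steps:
(206 - 571)*(k + 557) = (206 - 571)*(77 + 557) = -365*634 = -231410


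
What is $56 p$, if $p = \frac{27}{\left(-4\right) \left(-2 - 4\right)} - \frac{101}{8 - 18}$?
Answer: $\frac{3143}{5} \approx 628.6$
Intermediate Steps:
$p = \frac{449}{40}$ ($p = \frac{27}{\left(-4\right) \left(-6\right)} - \frac{101}{8 - 18} = \frac{27}{24} - \frac{101}{-10} = 27 \cdot \frac{1}{24} - - \frac{101}{10} = \frac{9}{8} + \frac{101}{10} = \frac{449}{40} \approx 11.225$)
$56 p = 56 \cdot \frac{449}{40} = \frac{3143}{5}$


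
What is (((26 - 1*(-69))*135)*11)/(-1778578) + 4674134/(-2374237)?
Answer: -8648257386227/4222765694986 ≈ -2.0480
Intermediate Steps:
(((26 - 1*(-69))*135)*11)/(-1778578) + 4674134/(-2374237) = (((26 + 69)*135)*11)*(-1/1778578) + 4674134*(-1/2374237) = ((95*135)*11)*(-1/1778578) - 4674134/2374237 = (12825*11)*(-1/1778578) - 4674134/2374237 = 141075*(-1/1778578) - 4674134/2374237 = -141075/1778578 - 4674134/2374237 = -8648257386227/4222765694986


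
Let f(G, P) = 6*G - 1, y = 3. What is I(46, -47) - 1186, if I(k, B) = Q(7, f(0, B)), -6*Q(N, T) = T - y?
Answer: -3556/3 ≈ -1185.3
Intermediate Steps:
f(G, P) = -1 + 6*G
Q(N, T) = ½ - T/6 (Q(N, T) = -(T - 1*3)/6 = -(T - 3)/6 = -(-3 + T)/6 = ½ - T/6)
I(k, B) = ⅔ (I(k, B) = ½ - (-1 + 6*0)/6 = ½ - (-1 + 0)/6 = ½ - ⅙*(-1) = ½ + ⅙ = ⅔)
I(46, -47) - 1186 = ⅔ - 1186 = -3556/3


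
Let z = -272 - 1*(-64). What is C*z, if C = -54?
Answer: 11232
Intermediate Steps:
z = -208 (z = -272 + 64 = -208)
C*z = -54*(-208) = 11232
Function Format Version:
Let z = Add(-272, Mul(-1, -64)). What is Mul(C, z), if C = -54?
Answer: 11232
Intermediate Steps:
z = -208 (z = Add(-272, 64) = -208)
Mul(C, z) = Mul(-54, -208) = 11232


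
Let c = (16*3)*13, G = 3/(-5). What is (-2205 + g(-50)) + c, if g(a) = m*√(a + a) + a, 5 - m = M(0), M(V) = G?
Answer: -1631 + 56*I ≈ -1631.0 + 56.0*I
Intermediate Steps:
G = -⅗ (G = 3*(-⅕) = -⅗ ≈ -0.60000)
c = 624 (c = 48*13 = 624)
M(V) = -⅗
m = 28/5 (m = 5 - 1*(-⅗) = 5 + ⅗ = 28/5 ≈ 5.6000)
g(a) = a + 28*√2*√a/5 (g(a) = 28*√(a + a)/5 + a = 28*√(2*a)/5 + a = 28*(√2*√a)/5 + a = 28*√2*√a/5 + a = a + 28*√2*√a/5)
(-2205 + g(-50)) + c = (-2205 + (-50 + 28*√2*√(-50)/5)) + 624 = (-2205 + (-50 + 28*√2*(5*I*√2)/5)) + 624 = (-2205 + (-50 + 56*I)) + 624 = (-2255 + 56*I) + 624 = -1631 + 56*I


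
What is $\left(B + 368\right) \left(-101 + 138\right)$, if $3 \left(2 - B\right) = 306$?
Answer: $9916$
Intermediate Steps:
$B = -100$ ($B = 2 - 102 = -100$)
$\left(B + 368\right) \left(-101 + 138\right) = \left(-100 + 368\right) \left(-101 + 138\right) = 268 \cdot 37 = 9916$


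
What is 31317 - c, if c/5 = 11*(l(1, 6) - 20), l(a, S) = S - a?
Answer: 32142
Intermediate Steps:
c = -825 (c = 5*(11*((6 - 1*1) - 20)) = 5*(11*((6 - 1) - 20)) = 5*(11*(5 - 20)) = 5*(11*(-15)) = 5*(-165) = -825)
31317 - c = 31317 - 1*(-825) = 31317 + 825 = 32142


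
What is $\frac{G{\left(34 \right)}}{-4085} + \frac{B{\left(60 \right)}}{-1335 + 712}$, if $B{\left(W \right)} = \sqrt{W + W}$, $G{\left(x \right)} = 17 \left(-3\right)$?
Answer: $\frac{51}{4085} - \frac{2 \sqrt{30}}{623} \approx -0.0050987$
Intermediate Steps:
$G{\left(x \right)} = -51$
$B{\left(W \right)} = \sqrt{2} \sqrt{W}$ ($B{\left(W \right)} = \sqrt{2 W} = \sqrt{2} \sqrt{W}$)
$\frac{G{\left(34 \right)}}{-4085} + \frac{B{\left(60 \right)}}{-1335 + 712} = - \frac{51}{-4085} + \frac{\sqrt{2} \sqrt{60}}{-1335 + 712} = \left(-51\right) \left(- \frac{1}{4085}\right) + \frac{\sqrt{2} \cdot 2 \sqrt{15}}{-623} = \frac{51}{4085} + 2 \sqrt{30} \left(- \frac{1}{623}\right) = \frac{51}{4085} - \frac{2 \sqrt{30}}{623}$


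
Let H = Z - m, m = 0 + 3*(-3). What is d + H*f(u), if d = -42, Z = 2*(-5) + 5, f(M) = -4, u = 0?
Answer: -58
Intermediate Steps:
m = -9 (m = 0 - 9 = -9)
Z = -5 (Z = -10 + 5 = -5)
H = 4 (H = -5 - 1*(-9) = -5 + 9 = 4)
d + H*f(u) = -42 + 4*(-4) = -42 - 16 = -58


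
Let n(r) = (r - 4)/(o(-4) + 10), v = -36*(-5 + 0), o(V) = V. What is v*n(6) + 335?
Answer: 395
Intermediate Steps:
v = 180 (v = -36*(-5) = 180)
n(r) = -⅔ + r/6 (n(r) = (r - 4)/(-4 + 10) = (-4 + r)/6 = (-4 + r)*(⅙) = -⅔ + r/6)
v*n(6) + 335 = 180*(-⅔ + (⅙)*6) + 335 = 180*(-⅔ + 1) + 335 = 180*(⅓) + 335 = 60 + 335 = 395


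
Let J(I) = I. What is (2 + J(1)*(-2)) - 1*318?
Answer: -318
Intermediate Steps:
(2 + J(1)*(-2)) - 1*318 = (2 + 1*(-2)) - 1*318 = (2 - 2) - 318 = 0 - 318 = -318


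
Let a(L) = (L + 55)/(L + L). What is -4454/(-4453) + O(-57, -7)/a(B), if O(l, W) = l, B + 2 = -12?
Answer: 7289602/182573 ≈ 39.927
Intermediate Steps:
B = -14 (B = -2 - 12 = -14)
a(L) = (55 + L)/(2*L) (a(L) = (55 + L)/((2*L)) = (55 + L)*(1/(2*L)) = (55 + L)/(2*L))
-4454/(-4453) + O(-57, -7)/a(B) = -4454/(-4453) - 57*(-28/(55 - 14)) = -4454*(-1/4453) - 57/((½)*(-1/14)*41) = 4454/4453 - 57/(-41/28) = 4454/4453 - 57*(-28/41) = 4454/4453 + 1596/41 = 7289602/182573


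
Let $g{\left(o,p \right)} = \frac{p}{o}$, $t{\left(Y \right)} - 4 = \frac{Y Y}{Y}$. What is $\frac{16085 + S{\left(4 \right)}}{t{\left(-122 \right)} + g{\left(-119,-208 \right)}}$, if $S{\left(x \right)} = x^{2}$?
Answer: $- \frac{1916019}{13834} \approx -138.5$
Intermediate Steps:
$t{\left(Y \right)} = 4 + Y$ ($t{\left(Y \right)} = 4 + \frac{Y Y}{Y} = 4 + \frac{Y^{2}}{Y} = 4 + Y$)
$\frac{16085 + S{\left(4 \right)}}{t{\left(-122 \right)} + g{\left(-119,-208 \right)}} = \frac{16085 + 4^{2}}{\left(4 - 122\right) - \frac{208}{-119}} = \frac{16085 + 16}{-118 - - \frac{208}{119}} = \frac{16101}{-118 + \frac{208}{119}} = \frac{16101}{- \frac{13834}{119}} = 16101 \left(- \frac{119}{13834}\right) = - \frac{1916019}{13834}$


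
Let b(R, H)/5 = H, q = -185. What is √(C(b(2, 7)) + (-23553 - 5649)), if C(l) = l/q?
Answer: I*√39977797/37 ≈ 170.89*I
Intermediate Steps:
b(R, H) = 5*H
C(l) = -l/185 (C(l) = l/(-185) = l*(-1/185) = -l/185)
√(C(b(2, 7)) + (-23553 - 5649)) = √(-7/37 + (-23553 - 5649)) = √(-1/185*35 - 29202) = √(-7/37 - 29202) = √(-1080481/37) = I*√39977797/37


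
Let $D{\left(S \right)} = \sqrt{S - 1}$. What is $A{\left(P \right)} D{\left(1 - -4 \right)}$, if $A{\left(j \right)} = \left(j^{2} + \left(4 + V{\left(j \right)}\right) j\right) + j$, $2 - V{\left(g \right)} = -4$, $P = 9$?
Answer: $360$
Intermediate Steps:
$D{\left(S \right)} = \sqrt{-1 + S}$
$V{\left(g \right)} = 6$ ($V{\left(g \right)} = 2 - -4 = 2 + 4 = 6$)
$A{\left(j \right)} = j^{2} + 11 j$ ($A{\left(j \right)} = \left(j^{2} + \left(4 + 6\right) j\right) + j = \left(j^{2} + 10 j\right) + j = j^{2} + 11 j$)
$A{\left(P \right)} D{\left(1 - -4 \right)} = 9 \left(11 + 9\right) \sqrt{-1 + \left(1 - -4\right)} = 9 \cdot 20 \sqrt{-1 + \left(1 + 4\right)} = 180 \sqrt{-1 + 5} = 180 \sqrt{4} = 180 \cdot 2 = 360$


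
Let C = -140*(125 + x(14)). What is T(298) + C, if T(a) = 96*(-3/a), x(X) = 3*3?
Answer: -2795384/149 ≈ -18761.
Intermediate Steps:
x(X) = 9
T(a) = -288/a
C = -18760 (C = -140*(125 + 9) = -140*134 = -18760)
T(298) + C = -288/298 - 18760 = -288*1/298 - 18760 = -144/149 - 18760 = -2795384/149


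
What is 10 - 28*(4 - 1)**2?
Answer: -242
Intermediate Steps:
10 - 28*(4 - 1)**2 = 10 - 28*3**2 = 10 - 28*9 = 10 - 252 = -242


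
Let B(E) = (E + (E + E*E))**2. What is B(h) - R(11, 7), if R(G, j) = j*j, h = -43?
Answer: 3108120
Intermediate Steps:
R(G, j) = j**2
B(E) = (E**2 + 2*E)**2 (B(E) = (E + (E + E**2))**2 = (E**2 + 2*E)**2)
B(h) - R(11, 7) = (-43)**2*(2 - 43)**2 - 1*7**2 = 1849*(-41)**2 - 1*49 = 1849*1681 - 49 = 3108169 - 49 = 3108120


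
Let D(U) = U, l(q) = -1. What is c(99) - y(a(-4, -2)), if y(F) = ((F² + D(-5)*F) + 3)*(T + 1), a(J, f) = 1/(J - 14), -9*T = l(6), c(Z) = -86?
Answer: -130703/1458 ≈ -89.645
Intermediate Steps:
T = ⅑ (T = -⅑*(-1) = ⅑ ≈ 0.11111)
a(J, f) = 1/(-14 + J)
y(F) = 10/3 - 50*F/9 + 10*F²/9 (y(F) = ((F² - 5*F) + 3)*(⅑ + 1) = (3 + F² - 5*F)*(10/9) = 10/3 - 50*F/9 + 10*F²/9)
c(99) - y(a(-4, -2)) = -86 - (10/3 - 50/(9*(-14 - 4)) + 10*(1/(-14 - 4))²/9) = -86 - (10/3 - 50/9/(-18) + 10*(1/(-18))²/9) = -86 - (10/3 - 50/9*(-1/18) + 10*(-1/18)²/9) = -86 - (10/3 + 25/81 + (10/9)*(1/324)) = -86 - (10/3 + 25/81 + 5/1458) = -86 - 1*5315/1458 = -86 - 5315/1458 = -130703/1458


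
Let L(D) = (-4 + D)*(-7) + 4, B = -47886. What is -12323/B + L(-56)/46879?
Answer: 597993581/2244847794 ≈ 0.26639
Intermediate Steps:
L(D) = 32 - 7*D (L(D) = (28 - 7*D) + 4 = 32 - 7*D)
-12323/B + L(-56)/46879 = -12323/(-47886) + (32 - 7*(-56))/46879 = -12323*(-1/47886) + (32 + 392)*(1/46879) = 12323/47886 + 424*(1/46879) = 12323/47886 + 424/46879 = 597993581/2244847794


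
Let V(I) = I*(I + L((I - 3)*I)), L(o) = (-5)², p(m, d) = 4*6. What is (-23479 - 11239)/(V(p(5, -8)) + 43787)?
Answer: -34718/44963 ≈ -0.77215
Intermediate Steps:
p(m, d) = 24
L(o) = 25
V(I) = I*(25 + I) (V(I) = I*(I + 25) = I*(25 + I))
(-23479 - 11239)/(V(p(5, -8)) + 43787) = (-23479 - 11239)/(24*(25 + 24) + 43787) = -34718/(24*49 + 43787) = -34718/(1176 + 43787) = -34718/44963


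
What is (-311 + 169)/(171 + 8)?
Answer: -142/179 ≈ -0.79330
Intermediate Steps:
(-311 + 169)/(171 + 8) = -142/179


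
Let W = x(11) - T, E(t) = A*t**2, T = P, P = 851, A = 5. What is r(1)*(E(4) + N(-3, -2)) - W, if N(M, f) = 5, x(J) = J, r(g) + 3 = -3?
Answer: 330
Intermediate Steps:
r(g) = -6 (r(g) = -3 - 3 = -6)
T = 851
E(t) = 5*t**2
W = -840 (W = 11 - 1*851 = 11 - 851 = -840)
r(1)*(E(4) + N(-3, -2)) - W = -6*(5*4**2 + 5) - 1*(-840) = -6*(5*16 + 5) + 840 = -6*(80 + 5) + 840 = -6*85 + 840 = -510 + 840 = 330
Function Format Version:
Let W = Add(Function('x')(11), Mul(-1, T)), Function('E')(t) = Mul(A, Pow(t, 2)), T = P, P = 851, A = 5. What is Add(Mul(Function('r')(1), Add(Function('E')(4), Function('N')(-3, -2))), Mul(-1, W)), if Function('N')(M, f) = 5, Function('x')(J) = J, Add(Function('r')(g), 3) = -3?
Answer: 330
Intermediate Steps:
Function('r')(g) = -6 (Function('r')(g) = Add(-3, -3) = -6)
T = 851
Function('E')(t) = Mul(5, Pow(t, 2))
W = -840 (W = Add(11, Mul(-1, 851)) = Add(11, -851) = -840)
Add(Mul(Function('r')(1), Add(Function('E')(4), Function('N')(-3, -2))), Mul(-1, W)) = Add(Mul(-6, Add(Mul(5, Pow(4, 2)), 5)), Mul(-1, -840)) = Add(Mul(-6, Add(Mul(5, 16), 5)), 840) = Add(Mul(-6, Add(80, 5)), 840) = Add(Mul(-6, 85), 840) = Add(-510, 840) = 330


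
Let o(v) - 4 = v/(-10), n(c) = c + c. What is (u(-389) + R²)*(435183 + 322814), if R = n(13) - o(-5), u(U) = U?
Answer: 222093121/4 ≈ 5.5523e+7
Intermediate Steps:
n(c) = 2*c
o(v) = 4 - v/10 (o(v) = 4 + v/(-10) = 4 + v*(-⅒) = 4 - v/10)
R = 43/2 (R = 2*13 - (4 - ⅒*(-5)) = 26 - (4 + ½) = 26 - 1*9/2 = 26 - 9/2 = 43/2 ≈ 21.500)
(u(-389) + R²)*(435183 + 322814) = (-389 + (43/2)²)*(435183 + 322814) = (-389 + 1849/4)*757997 = (293/4)*757997 = 222093121/4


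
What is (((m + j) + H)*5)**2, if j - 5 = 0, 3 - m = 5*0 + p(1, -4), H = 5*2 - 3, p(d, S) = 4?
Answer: 3025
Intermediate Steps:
H = 7 (H = 10 - 3 = 7)
m = -1 (m = 3 - (5*0 + 4) = 3 - (0 + 4) = 3 - 1*4 = 3 - 4 = -1)
j = 5 (j = 5 + 0 = 5)
(((m + j) + H)*5)**2 = (((-1 + 5) + 7)*5)**2 = ((4 + 7)*5)**2 = (11*5)**2 = 55**2 = 3025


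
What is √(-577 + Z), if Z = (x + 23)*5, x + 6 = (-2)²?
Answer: 2*I*√118 ≈ 21.726*I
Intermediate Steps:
x = -2 (x = -6 + (-2)² = -6 + 4 = -2)
Z = 105 (Z = (-2 + 23)*5 = 21*5 = 105)
√(-577 + Z) = √(-577 + 105) = √(-472) = 2*I*√118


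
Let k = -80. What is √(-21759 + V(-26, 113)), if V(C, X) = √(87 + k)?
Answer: √(-21759 + √7) ≈ 147.5*I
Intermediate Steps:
V(C, X) = √7 (V(C, X) = √(87 - 80) = √7)
√(-21759 + V(-26, 113)) = √(-21759 + √7)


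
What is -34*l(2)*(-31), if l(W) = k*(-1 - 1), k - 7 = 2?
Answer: -18972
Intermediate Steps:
k = 9 (k = 7 + 2 = 9)
l(W) = -18 (l(W) = 9*(-1 - 1) = 9*(-2) = -18)
-34*l(2)*(-31) = -34*(-18)*(-31) = 612*(-31) = -18972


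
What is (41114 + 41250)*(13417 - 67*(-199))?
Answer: 2203237000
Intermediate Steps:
(41114 + 41250)*(13417 - 67*(-199)) = 82364*(13417 + 13333) = 82364*26750 = 2203237000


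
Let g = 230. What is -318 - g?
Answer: -548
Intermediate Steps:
-318 - g = -318 - 1*230 = -318 - 230 = -548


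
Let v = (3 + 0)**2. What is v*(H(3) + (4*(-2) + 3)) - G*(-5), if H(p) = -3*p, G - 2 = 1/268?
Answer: -31083/268 ≈ -115.98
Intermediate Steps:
G = 537/268 (G = 2 + 1/268 = 537/268 ≈ 2.0037)
v = 9 (v = 3**2 = 9)
v*(H(3) + (4*(-2) + 3)) - G*(-5) = 9*(-3*3 + (4*(-2) + 3)) - 537*(-5)/268 = 9*(-9 + (-8 + 3)) - 1*(-2685/268) = 9*(-9 - 5) + 2685/268 = 9*(-14) + 2685/268 = -126 + 2685/268 = -31083/268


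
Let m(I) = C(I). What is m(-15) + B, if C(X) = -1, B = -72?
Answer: -73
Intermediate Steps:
m(I) = -1
m(-15) + B = -1 - 72 = -73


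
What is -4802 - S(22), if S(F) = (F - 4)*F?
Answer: -5198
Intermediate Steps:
S(F) = F*(-4 + F) (S(F) = (-4 + F)*F = F*(-4 + F))
-4802 - S(22) = -4802 - 22*(-4 + 22) = -4802 - 22*18 = -4802 - 1*396 = -4802 - 396 = -5198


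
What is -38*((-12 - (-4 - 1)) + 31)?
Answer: -912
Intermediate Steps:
-38*((-12 - (-4 - 1)) + 31) = -38*((-12 - 1*(-5)) + 31) = -38*((-12 + 5) + 31) = -38*(-7 + 31) = -38*24 = -912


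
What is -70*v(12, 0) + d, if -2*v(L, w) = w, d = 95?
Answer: 95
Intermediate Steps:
v(L, w) = -w/2
-70*v(12, 0) + d = -(-35)*0 + 95 = -70*0 + 95 = 0 + 95 = 95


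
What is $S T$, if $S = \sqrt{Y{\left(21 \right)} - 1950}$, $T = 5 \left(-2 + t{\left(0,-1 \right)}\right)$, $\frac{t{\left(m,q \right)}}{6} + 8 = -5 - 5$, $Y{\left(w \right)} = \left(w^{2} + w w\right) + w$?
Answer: $- 550 i \sqrt{1047} \approx - 17797.0 i$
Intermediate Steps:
$Y{\left(w \right)} = w + 2 w^{2}$ ($Y{\left(w \right)} = \left(w^{2} + w^{2}\right) + w = 2 w^{2} + w = w + 2 w^{2}$)
$t{\left(m,q \right)} = -108$ ($t{\left(m,q \right)} = -48 + 6 \left(-5 - 5\right) = -48 + 6 \left(-10\right) = -48 - 60 = -108$)
$T = -550$ ($T = 5 \left(-2 - 108\right) = 5 \left(-110\right) = -550$)
$S = i \sqrt{1047}$ ($S = \sqrt{21 \left(1 + 2 \cdot 21\right) - 1950} = \sqrt{21 \left(1 + 42\right) - 1950} = \sqrt{21 \cdot 43 - 1950} = \sqrt{903 - 1950} = \sqrt{-1047} = i \sqrt{1047} \approx 32.357 i$)
$S T = i \sqrt{1047} \left(-550\right) = - 550 i \sqrt{1047}$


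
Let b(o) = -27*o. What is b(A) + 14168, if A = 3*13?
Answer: 13115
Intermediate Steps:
A = 39
b(A) + 14168 = -27*39 + 14168 = -1053 + 14168 = 13115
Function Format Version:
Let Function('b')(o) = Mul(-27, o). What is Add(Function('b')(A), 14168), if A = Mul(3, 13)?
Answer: 13115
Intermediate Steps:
A = 39
Add(Function('b')(A), 14168) = Add(Mul(-27, 39), 14168) = Add(-1053, 14168) = 13115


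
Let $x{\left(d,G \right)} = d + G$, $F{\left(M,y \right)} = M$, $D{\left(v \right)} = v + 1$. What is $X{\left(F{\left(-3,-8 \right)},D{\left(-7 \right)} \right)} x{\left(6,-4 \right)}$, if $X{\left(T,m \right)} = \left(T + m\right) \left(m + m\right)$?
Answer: $216$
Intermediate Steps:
$D{\left(v \right)} = 1 + v$
$X{\left(T,m \right)} = 2 m \left(T + m\right)$ ($X{\left(T,m \right)} = \left(T + m\right) 2 m = 2 m \left(T + m\right)$)
$x{\left(d,G \right)} = G + d$
$X{\left(F{\left(-3,-8 \right)},D{\left(-7 \right)} \right)} x{\left(6,-4 \right)} = 2 \left(1 - 7\right) \left(-3 + \left(1 - 7\right)\right) \left(-4 + 6\right) = 2 \left(-6\right) \left(-3 - 6\right) 2 = 2 \left(-6\right) \left(-9\right) 2 = 108 \cdot 2 = 216$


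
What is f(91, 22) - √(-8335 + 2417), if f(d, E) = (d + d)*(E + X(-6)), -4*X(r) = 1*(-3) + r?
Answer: 8827/2 - I*√5918 ≈ 4413.5 - 76.929*I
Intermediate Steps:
X(r) = ¾ - r/4 (X(r) = -(1*(-3) + r)/4 = -(-3 + r)/4 = ¾ - r/4)
f(d, E) = 2*d*(9/4 + E) (f(d, E) = (d + d)*(E + (¾ - ¼*(-6))) = (2*d)*(E + (¾ + 3/2)) = (2*d)*(E + 9/4) = (2*d)*(9/4 + E) = 2*d*(9/4 + E))
f(91, 22) - √(-8335 + 2417) = (½)*91*(9 + 4*22) - √(-8335 + 2417) = (½)*91*(9 + 88) - √(-5918) = (½)*91*97 - I*√5918 = 8827/2 - I*√5918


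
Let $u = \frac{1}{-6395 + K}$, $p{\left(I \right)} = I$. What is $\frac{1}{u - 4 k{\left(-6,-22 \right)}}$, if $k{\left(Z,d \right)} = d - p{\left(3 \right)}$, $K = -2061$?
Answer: $\frac{8456}{845599} \approx 0.01$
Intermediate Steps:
$k{\left(Z,d \right)} = -3 + d$ ($k{\left(Z,d \right)} = d - 3 = -3 + d$)
$u = - \frac{1}{8456}$ ($u = \frac{1}{-6395 - 2061} = \frac{1}{-8456} = - \frac{1}{8456} \approx -0.00011826$)
$\frac{1}{u - 4 k{\left(-6,-22 \right)}} = \frac{1}{- \frac{1}{8456} - 4 \left(-3 - 22\right)} = \frac{1}{- \frac{1}{8456} - -100} = \frac{1}{- \frac{1}{8456} + 100} = \frac{1}{\frac{845599}{8456}} = \frac{8456}{845599}$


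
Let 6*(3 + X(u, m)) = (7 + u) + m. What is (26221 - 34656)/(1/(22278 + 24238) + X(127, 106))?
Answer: -392362460/1721093 ≈ -227.97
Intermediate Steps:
X(u, m) = -11/6 + m/6 + u/6 (X(u, m) = -3 + ((7 + u) + m)/6 = -3 + (7 + m + u)/6 = -3 + (7/6 + m/6 + u/6) = -11/6 + m/6 + u/6)
(26221 - 34656)/(1/(22278 + 24238) + X(127, 106)) = (26221 - 34656)/(1/(22278 + 24238) + (-11/6 + (⅙)*106 + (⅙)*127)) = -8435/(1/46516 + (-11/6 + 53/3 + 127/6)) = -8435/(1/46516 + 37) = -8435/1721093/46516 = -8435*46516/1721093 = -392362460/1721093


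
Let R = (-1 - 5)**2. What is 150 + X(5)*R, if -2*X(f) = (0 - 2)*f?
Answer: 330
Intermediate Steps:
R = 36 (R = (-6)**2 = 36)
X(f) = f (X(f) = -(0 - 2)*f/2 = -(-1)*f = f)
150 + X(5)*R = 150 + 5*36 = 150 + 180 = 330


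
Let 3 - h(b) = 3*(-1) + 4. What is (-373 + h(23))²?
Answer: 137641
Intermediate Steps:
h(b) = 2 (h(b) = 3 - (3*(-1) + 4) = 3 - (-3 + 4) = 3 - 1*1 = 3 - 1 = 2)
(-373 + h(23))² = (-373 + 2)² = (-371)² = 137641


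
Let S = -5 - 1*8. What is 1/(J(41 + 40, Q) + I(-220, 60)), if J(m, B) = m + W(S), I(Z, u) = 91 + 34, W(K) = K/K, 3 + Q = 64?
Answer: 1/207 ≈ 0.0048309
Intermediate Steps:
S = -13 (S = -5 - 8 = -13)
Q = 61 (Q = -3 + 64 = 61)
W(K) = 1
I(Z, u) = 125
J(m, B) = 1 + m (J(m, B) = m + 1 = 1 + m)
1/(J(41 + 40, Q) + I(-220, 60)) = 1/((1 + (41 + 40)) + 125) = 1/((1 + 81) + 125) = 1/(82 + 125) = 1/207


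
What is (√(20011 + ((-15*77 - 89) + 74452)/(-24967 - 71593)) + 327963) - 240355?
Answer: 87608 + √2915190081330/12070 ≈ 87750.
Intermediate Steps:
(√(20011 + ((-15*77 - 89) + 74452)/(-24967 - 71593)) + 327963) - 240355 = (√(20011 + ((-1155 - 89) + 74452)/(-96560)) + 327963) - 240355 = (√(20011 + (-1244 + 74452)*(-1/96560)) + 327963) - 240355 = (√(20011 + 73208*(-1/96560)) + 327963) - 240355 = (√(20011 - 9151/12070) + 327963) - 240355 = (√(241523619/12070) + 327963) - 240355 = (√2915190081330/12070 + 327963) - 240355 = (327963 + √2915190081330/12070) - 240355 = 87608 + √2915190081330/12070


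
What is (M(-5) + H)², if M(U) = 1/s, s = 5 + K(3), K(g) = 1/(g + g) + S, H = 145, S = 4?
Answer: 63696361/3025 ≈ 21057.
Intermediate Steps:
K(g) = 4 + 1/(2*g) (K(g) = 1/(g + g) + 4 = 1/(2*g) + 4 = 4 + 1/(2*g))
s = 55/6 (s = 5 + (4 + (½)/3) = 5 + (4 + (½)*(⅓)) = 5 + (4 + ⅙) = 5 + 25/6 = 55/6 ≈ 9.1667)
M(U) = 6/55 (M(U) = 1/(55/6) = 6/55)
(M(-5) + H)² = (6/55 + 145)² = (7981/55)² = 63696361/3025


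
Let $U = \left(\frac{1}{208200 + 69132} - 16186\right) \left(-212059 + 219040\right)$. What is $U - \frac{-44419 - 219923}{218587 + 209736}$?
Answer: $- \frac{4474116580459386523}{39595891412} \approx -1.1299 \cdot 10^{8}$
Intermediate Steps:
$U = - \frac{10445660412577}{92444}$ ($U = \left(\frac{1}{277332} - 16186\right) 6981 = \left(- \frac{4488895751}{277332}\right) 6981 = - \frac{10445660412577}{92444} \approx -1.1299 \cdot 10^{8}$)
$U - \frac{-44419 - 219923}{218587 + 209736} = - \frac{10445660412577}{92444} - \frac{-44419 - 219923}{218587 + 209736} = - \frac{10445660412577}{92444} - - \frac{264342}{428323} = - \frac{10445660412577}{92444} + \frac{264342}{428323} = - \frac{4474116580459386523}{39595891412}$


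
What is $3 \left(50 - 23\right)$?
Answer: $81$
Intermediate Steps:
$3 \left(50 - 23\right) = 3 \cdot 27 = 81$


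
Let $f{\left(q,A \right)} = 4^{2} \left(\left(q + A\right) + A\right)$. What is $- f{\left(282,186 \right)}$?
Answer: $-10464$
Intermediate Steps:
$f{\left(q,A \right)} = 16 q + 32 A$ ($f{\left(q,A \right)} = 16 \left(\left(A + q\right) + A\right) = 16 \left(q + 2 A\right) = 16 q + 32 A$)
$- f{\left(282,186 \right)} = - (16 \cdot 282 + 32 \cdot 186) = - (4512 + 5952) = \left(-1\right) 10464 = -10464$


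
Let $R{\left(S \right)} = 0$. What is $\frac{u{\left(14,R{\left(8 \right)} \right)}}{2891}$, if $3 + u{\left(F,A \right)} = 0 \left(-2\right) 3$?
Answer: $- \frac{3}{2891} \approx -0.0010377$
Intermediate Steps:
$u{\left(F,A \right)} = -3$ ($u{\left(F,A \right)} = -3 + 0 \left(-2\right) 3 = -3 + 0 \cdot 3 = -3 + 0 = -3$)
$\frac{u{\left(14,R{\left(8 \right)} \right)}}{2891} = - \frac{3}{2891}$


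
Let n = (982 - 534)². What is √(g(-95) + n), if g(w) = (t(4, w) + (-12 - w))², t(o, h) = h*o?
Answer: √288913 ≈ 537.51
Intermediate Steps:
g(w) = (-12 + 3*w)² (g(w) = (w*4 + (-12 - w))² = (4*w + (-12 - w))² = (-12 + 3*w)²)
n = 200704 (n = 448² = 200704)
√(g(-95) + n) = √(9*(4 - 1*(-95))² + 200704) = √(9*(4 + 95)² + 200704) = √(9*99² + 200704) = √(9*9801 + 200704) = √(88209 + 200704) = √288913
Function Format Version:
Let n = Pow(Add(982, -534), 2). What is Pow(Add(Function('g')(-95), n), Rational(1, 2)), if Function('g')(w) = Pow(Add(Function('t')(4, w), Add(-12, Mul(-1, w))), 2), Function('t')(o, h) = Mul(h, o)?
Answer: Pow(288913, Rational(1, 2)) ≈ 537.51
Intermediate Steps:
Function('g')(w) = Pow(Add(-12, Mul(3, w)), 2) (Function('g')(w) = Pow(Add(Mul(w, 4), Add(-12, Mul(-1, w))), 2) = Pow(Add(Mul(4, w), Add(-12, Mul(-1, w))), 2) = Pow(Add(-12, Mul(3, w)), 2))
n = 200704 (n = Pow(448, 2) = 200704)
Pow(Add(Function('g')(-95), n), Rational(1, 2)) = Pow(Add(Mul(9, Pow(Add(4, Mul(-1, -95)), 2)), 200704), Rational(1, 2)) = Pow(Add(Mul(9, Pow(Add(4, 95), 2)), 200704), Rational(1, 2)) = Pow(Add(Mul(9, Pow(99, 2)), 200704), Rational(1, 2)) = Pow(Add(Mul(9, 9801), 200704), Rational(1, 2)) = Pow(Add(88209, 200704), Rational(1, 2)) = Pow(288913, Rational(1, 2))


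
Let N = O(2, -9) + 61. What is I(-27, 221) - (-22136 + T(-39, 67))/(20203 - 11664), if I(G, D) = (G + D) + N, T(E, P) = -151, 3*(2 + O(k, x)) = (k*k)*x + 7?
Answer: 6300331/25617 ≈ 245.94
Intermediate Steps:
O(k, x) = ⅓ + x*k²/3 (O(k, x) = -2 + ((k*k)*x + 7)/3 = -2 + (k²*x + 7)/3 = -2 + (x*k² + 7)/3 = -2 + (7 + x*k²)/3 = -2 + (7/3 + x*k²/3) = ⅓ + x*k²/3)
N = 148/3 (N = (⅓ + (⅓)*(-9)*2²) + 61 = (⅓ + (⅓)*(-9)*4) + 61 = (⅓ - 12) + 61 = -35/3 + 61 = 148/3 ≈ 49.333)
I(G, D) = 148/3 + D + G (I(G, D) = (G + D) + 148/3 = (D + G) + 148/3 = 148/3 + D + G)
I(-27, 221) - (-22136 + T(-39, 67))/(20203 - 11664) = (148/3 + 221 - 27) - (-22136 - 151)/(20203 - 11664) = 730/3 - (-22287)/8539 = 730/3 - 1*(-22287/8539) = 730/3 + 22287/8539 = 6300331/25617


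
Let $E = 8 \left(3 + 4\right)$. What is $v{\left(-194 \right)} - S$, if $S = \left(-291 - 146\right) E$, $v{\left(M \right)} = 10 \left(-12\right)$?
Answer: $24352$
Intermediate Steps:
$E = 56$ ($E = 8 \cdot 7 = 56$)
$v{\left(M \right)} = -120$
$S = -24472$ ($S = \left(-291 - 146\right) 56 = \left(-437\right) 56 = -24472$)
$v{\left(-194 \right)} - S = -120 - -24472 = -120 + 24472 = 24352$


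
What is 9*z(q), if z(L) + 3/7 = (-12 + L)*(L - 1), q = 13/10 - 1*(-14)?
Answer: 294597/700 ≈ 420.85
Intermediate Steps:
q = 153/10 (q = 13*(⅒) + 14 = 13/10 + 14 = 153/10 ≈ 15.300)
z(L) = -3/7 + (-1 + L)*(-12 + L) (z(L) = -3/7 + (-12 + L)*(L - 1) = -3/7 + (-12 + L)*(-1 + L) = -3/7 + (-1 + L)*(-12 + L))
9*z(q) = 9*(81/7 + (153/10)² - 13*153/10) = 9*(81/7 + 23409/100 - 1989/10) = 9*(32733/700) = 294597/700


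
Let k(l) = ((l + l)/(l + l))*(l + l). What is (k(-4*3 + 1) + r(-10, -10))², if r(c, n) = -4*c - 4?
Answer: 196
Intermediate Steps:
k(l) = 2*l (k(l) = ((2*l)/((2*l)))*(2*l) = ((2*l)*(1/(2*l)))*(2*l) = 1*(2*l) = 2*l)
r(c, n) = -4 - 4*c
(k(-4*3 + 1) + r(-10, -10))² = (2*(-4*3 + 1) + (-4 - 4*(-10)))² = (2*(-12 + 1) + (-4 + 40))² = (2*(-11) + 36)² = (-22 + 36)² = 14² = 196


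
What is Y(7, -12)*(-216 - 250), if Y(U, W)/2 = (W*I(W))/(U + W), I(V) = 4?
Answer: -44736/5 ≈ -8947.2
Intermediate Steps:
Y(U, W) = 8*W/(U + W) (Y(U, W) = 2*((W*4)/(U + W)) = 2*((4*W)/(U + W)) = 2*(4*W/(U + W)) = 8*W/(U + W))
Y(7, -12)*(-216 - 250) = (8*(-12)/(7 - 12))*(-216 - 250) = (8*(-12)/(-5))*(-466) = (8*(-12)*(-1/5))*(-466) = (96/5)*(-466) = -44736/5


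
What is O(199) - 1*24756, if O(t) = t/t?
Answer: -24755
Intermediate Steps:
O(t) = 1
O(199) - 1*24756 = 1 - 1*24756 = 1 - 24756 = -24755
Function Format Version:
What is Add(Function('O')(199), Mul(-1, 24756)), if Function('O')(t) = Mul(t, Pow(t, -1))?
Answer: -24755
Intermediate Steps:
Function('O')(t) = 1
Add(Function('O')(199), Mul(-1, 24756)) = Add(1, Mul(-1, 24756)) = Add(1, -24756) = -24755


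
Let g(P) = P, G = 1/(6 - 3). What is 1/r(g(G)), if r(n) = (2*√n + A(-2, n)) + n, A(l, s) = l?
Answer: -15/13 - 6*√3/13 ≈ -1.9533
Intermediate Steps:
G = ⅓ (G = 1/3 = ⅓ ≈ 0.33333)
r(n) = -2 + n + 2*√n (r(n) = (2*√n - 2) + n = (-2 + 2*√n) + n = -2 + n + 2*√n)
1/r(g(G)) = 1/(-2 + ⅓ + 2*√(⅓)) = 1/(-2 + ⅓ + 2*(√3/3)) = 1/(-2 + ⅓ + 2*√3/3) = 1/(-5/3 + 2*√3/3)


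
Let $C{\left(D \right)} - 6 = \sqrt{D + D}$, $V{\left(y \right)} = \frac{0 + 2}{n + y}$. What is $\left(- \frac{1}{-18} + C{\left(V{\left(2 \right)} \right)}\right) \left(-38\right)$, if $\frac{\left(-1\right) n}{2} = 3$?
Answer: $- \frac{2071}{9} - 38 i \approx -230.11 - 38.0 i$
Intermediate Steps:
$n = -6$ ($n = \left(-2\right) 3 = -6$)
$V{\left(y \right)} = \frac{2}{-6 + y}$ ($V{\left(y \right)} = \frac{0 + 2}{-6 + y} = \frac{2}{-6 + y}$)
$C{\left(D \right)} = 6 + \sqrt{2} \sqrt{D}$ ($C{\left(D \right)} = 6 + \sqrt{D + D} = 6 + \sqrt{2 D} = 6 + \sqrt{2} \sqrt{D}$)
$\left(- \frac{1}{-18} + C{\left(V{\left(2 \right)} \right)}\right) \left(-38\right) = \left(- \frac{1}{-18} + \left(6 + \sqrt{2} \sqrt{\frac{2}{-6 + 2}}\right)\right) \left(-38\right) = \left(\left(-1\right) \left(- \frac{1}{18}\right) + \left(6 + \sqrt{2} \sqrt{\frac{2}{-4}}\right)\right) \left(-38\right) = \left(\frac{1}{18} + \left(6 + \sqrt{2} \sqrt{2 \left(- \frac{1}{4}\right)}\right)\right) \left(-38\right) = \left(\frac{1}{18} + \left(6 + \sqrt{2} \sqrt{- \frac{1}{2}}\right)\right) \left(-38\right) = \left(\frac{1}{18} + \left(6 + \sqrt{2} \frac{i \sqrt{2}}{2}\right)\right) \left(-38\right) = \left(\frac{1}{18} + \left(6 + i\right)\right) \left(-38\right) = \left(\frac{109}{18} + i\right) \left(-38\right) = - \frac{2071}{9} - 38 i$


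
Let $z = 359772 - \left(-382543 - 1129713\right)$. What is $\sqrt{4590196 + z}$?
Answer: $4 \sqrt{403889} \approx 2542.1$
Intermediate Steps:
$z = 1872028$ ($z = 359772 - -1512256 = 359772 + 1512256 = 1872028$)
$\sqrt{4590196 + z} = \sqrt{4590196 + 1872028} = \sqrt{6462224} = 4 \sqrt{403889}$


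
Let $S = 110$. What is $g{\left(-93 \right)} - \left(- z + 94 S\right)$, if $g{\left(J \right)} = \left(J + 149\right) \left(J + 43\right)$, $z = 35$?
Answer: $-13105$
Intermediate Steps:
$g{\left(J \right)} = \left(43 + J\right) \left(149 + J\right)$ ($g{\left(J \right)} = \left(149 + J\right) \left(43 + J\right) = \left(43 + J\right) \left(149 + J\right)$)
$g{\left(-93 \right)} - \left(- z + 94 S\right) = \left(6407 + \left(-93\right)^{2} + 192 \left(-93\right)\right) + \left(35 - 10340\right) = \left(6407 + 8649 - 17856\right) + \left(35 - 10340\right) = -2800 - 10305 = -13105$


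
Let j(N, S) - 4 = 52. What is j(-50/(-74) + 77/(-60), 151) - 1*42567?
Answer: -42511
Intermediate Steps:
j(N, S) = 56 (j(N, S) = 4 + 52 = 56)
j(-50/(-74) + 77/(-60), 151) - 1*42567 = 56 - 1*42567 = 56 - 42567 = -42511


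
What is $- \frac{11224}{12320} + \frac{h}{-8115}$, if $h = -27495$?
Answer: $\frac{2063797}{833140} \approx 2.4771$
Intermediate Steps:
$- \frac{11224}{12320} + \frac{h}{-8115} = - \frac{11224}{12320} - \frac{27495}{-8115} = \left(-11224\right) \frac{1}{12320} - - \frac{1833}{541} = - \frac{1403}{1540} + \frac{1833}{541} = \frac{2063797}{833140}$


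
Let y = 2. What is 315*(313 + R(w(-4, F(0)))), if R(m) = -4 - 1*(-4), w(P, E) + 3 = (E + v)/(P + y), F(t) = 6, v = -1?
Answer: 98595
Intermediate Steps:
w(P, E) = -3 + (-1 + E)/(2 + P) (w(P, E) = -3 + (E - 1)/(P + 2) = -3 + (-1 + E)/(2 + P))
R(m) = 0 (R(m) = -4 + 4 = 0)
315*(313 + R(w(-4, F(0)))) = 315*(313 + 0) = 315*313 = 98595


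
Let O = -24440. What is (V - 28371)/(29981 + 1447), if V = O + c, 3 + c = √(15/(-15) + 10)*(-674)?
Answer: -13709/7857 ≈ -1.7448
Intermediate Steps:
c = -2025 (c = -3 + √(15/(-15) + 10)*(-674) = -3 + √(15*(-1/15) + 10)*(-674) = -3 + √(-1 + 10)*(-674) = -3 + √9*(-674) = -3 + 3*(-674) = -3 - 2022 = -2025)
V = -26465 (V = -24440 - 2025 = -26465)
(V - 28371)/(29981 + 1447) = (-26465 - 28371)/(29981 + 1447) = -54836/31428 = -54836*1/31428 = -13709/7857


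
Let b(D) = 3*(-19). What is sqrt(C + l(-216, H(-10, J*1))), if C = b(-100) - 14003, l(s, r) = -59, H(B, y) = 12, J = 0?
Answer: I*sqrt(14119) ≈ 118.82*I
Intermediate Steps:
b(D) = -57
C = -14060 (C = -57 - 14003 = -14060)
sqrt(C + l(-216, H(-10, J*1))) = sqrt(-14060 - 59) = sqrt(-14119) = I*sqrt(14119)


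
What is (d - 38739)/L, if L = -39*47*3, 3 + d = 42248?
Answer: -3506/5499 ≈ -0.63757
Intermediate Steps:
d = 42245 (d = -3 + 42248 = 42245)
L = -5499 (L = -1833*3 = -5499)
(d - 38739)/L = (42245 - 38739)/(-5499) = 3506*(-1/5499) = -3506/5499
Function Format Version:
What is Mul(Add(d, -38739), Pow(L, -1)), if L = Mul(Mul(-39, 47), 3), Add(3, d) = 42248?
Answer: Rational(-3506, 5499) ≈ -0.63757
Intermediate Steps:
d = 42245 (d = Add(-3, 42248) = 42245)
L = -5499 (L = Mul(-1833, 3) = -5499)
Mul(Add(d, -38739), Pow(L, -1)) = Mul(Add(42245, -38739), Pow(-5499, -1)) = Mul(3506, Rational(-1, 5499)) = Rational(-3506, 5499)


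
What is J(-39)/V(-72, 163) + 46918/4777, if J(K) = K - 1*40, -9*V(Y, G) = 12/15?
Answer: 17169907/19108 ≈ 898.57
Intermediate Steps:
V(Y, G) = -4/45 (V(Y, G) = -4/(3*15) = -1/9*4/5 = -4/45)
J(K) = -40 + K (J(K) = K - 40 = -40 + K)
J(-39)/V(-72, 163) + 46918/4777 = (-40 - 39)/(-4/45) + 46918/4777 = -79*(-45/4) + 46918*(1/4777) = 3555/4 + 46918/4777 = 17169907/19108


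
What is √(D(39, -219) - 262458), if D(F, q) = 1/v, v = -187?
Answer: I*√9177893989/187 ≈ 512.31*I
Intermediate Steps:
D(F, q) = -1/187 (D(F, q) = 1/(-187) = -1/187)
√(D(39, -219) - 262458) = √(-1/187 - 262458) = √(-49079647/187) = I*√9177893989/187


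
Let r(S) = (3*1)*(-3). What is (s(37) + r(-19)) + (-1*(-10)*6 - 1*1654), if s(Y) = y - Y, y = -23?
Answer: -1663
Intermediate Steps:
s(Y) = -23 - Y
r(S) = -9 (r(S) = 3*(-3) = -9)
(s(37) + r(-19)) + (-1*(-10)*6 - 1*1654) = ((-23 - 1*37) - 9) + (-1*(-10)*6 - 1*1654) = ((-23 - 37) - 9) + (10*6 - 1654) = (-60 - 9) + (60 - 1654) = -69 - 1594 = -1663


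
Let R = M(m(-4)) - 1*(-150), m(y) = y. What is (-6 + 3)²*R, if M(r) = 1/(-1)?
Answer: 1341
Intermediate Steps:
M(r) = -1
R = 149 (R = -1 - 1*(-150) = -1 + 150 = 149)
(-6 + 3)²*R = (-6 + 3)²*149 = (-3)²*149 = 9*149 = 1341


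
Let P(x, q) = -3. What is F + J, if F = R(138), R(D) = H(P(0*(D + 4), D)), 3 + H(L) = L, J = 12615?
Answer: 12609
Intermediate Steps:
H(L) = -3 + L
R(D) = -6 (R(D) = -3 - 3 = -6)
F = -6
F + J = -6 + 12615 = 12609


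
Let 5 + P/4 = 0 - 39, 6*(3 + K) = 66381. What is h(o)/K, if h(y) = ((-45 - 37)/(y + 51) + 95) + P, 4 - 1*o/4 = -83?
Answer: -64802/8826279 ≈ -0.0073419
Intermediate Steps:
K = 22121/2 (K = -3 + (⅙)*66381 = -3 + 22127/2 = 22121/2 ≈ 11061.)
P = -176 (P = -20 + 4*(0 - 39) = -20 + 4*(-39) = -20 - 156 = -176)
o = 348 (o = 16 - 4*(-83) = 16 + 332 = 348)
h(y) = -81 - 82/(51 + y) (h(y) = ((-45 - 37)/(y + 51) + 95) - 176 = (-82/(51 + y) + 95) - 176 = (95 - 82/(51 + y)) - 176 = -81 - 82/(51 + y))
h(o)/K = ((-4213 - 81*348)/(51 + 348))/(22121/2) = ((-4213 - 28188)/399)*(2/22121) = ((1/399)*(-32401))*(2/22121) = -32401/399*2/22121 = -64802/8826279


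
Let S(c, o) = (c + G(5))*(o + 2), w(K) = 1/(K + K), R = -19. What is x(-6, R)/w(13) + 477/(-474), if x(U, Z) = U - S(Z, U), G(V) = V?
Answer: -254855/158 ≈ -1613.0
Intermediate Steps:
w(K) = 1/(2*K)
S(c, o) = (2 + o)*(5 + c) (S(c, o) = (c + 5)*(o + 2) = (5 + c)*(2 + o) = (2 + o)*(5 + c))
x(U, Z) = -10 - 4*U - 2*Z - U*Z (x(U, Z) = U - (10 + 2*Z + 5*U + Z*U) = U - (10 + 2*Z + 5*U + U*Z) = U + (-10 - 5*U - 2*Z - U*Z) = -10 - 4*U - 2*Z - U*Z)
x(-6, R)/w(13) + 477/(-474) = (-10 - 4*(-6) - 2*(-19) - 1*(-6)*(-19))/(((½)/13)) + 477/(-474) = (-10 + 24 + 38 - 114)/(((½)*(1/13))) + 477*(-1/474) = -62/1/26 - 159/158 = -62*26 - 159/158 = -1612 - 159/158 = -254855/158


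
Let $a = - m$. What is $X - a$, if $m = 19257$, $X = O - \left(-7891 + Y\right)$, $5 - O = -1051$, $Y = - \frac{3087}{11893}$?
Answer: $\frac{47919037}{1699} \approx 28204.0$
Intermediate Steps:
$Y = - \frac{441}{1699}$ ($Y = \left(-3087\right) \frac{1}{11893} = - \frac{441}{1699} \approx -0.25956$)
$O = 1056$ ($O = 5 - -1051 = 5 + 1051 = 1056$)
$X = \frac{15201394}{1699}$ ($X = 1056 + \left(7891 - - \frac{441}{1699}\right) = 1056 + \left(7891 + \frac{441}{1699}\right) = 1056 + \frac{13407250}{1699} = \frac{15201394}{1699} \approx 8947.3$)
$a = -19257$ ($a = \left(-1\right) 19257 = -19257$)
$X - a = \frac{15201394}{1699} - -19257 = \frac{15201394}{1699} + 19257 = \frac{47919037}{1699}$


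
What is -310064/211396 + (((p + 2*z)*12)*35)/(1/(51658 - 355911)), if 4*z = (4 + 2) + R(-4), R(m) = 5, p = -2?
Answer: -23636816269106/52849 ≈ -4.4725e+8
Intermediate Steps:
z = 11/4 (z = ((4 + 2) + 5)/4 = (6 + 5)/4 = (¼)*11 = 11/4 ≈ 2.7500)
-310064/211396 + (((p + 2*z)*12)*35)/(1/(51658 - 355911)) = -310064/211396 + (((-2 + 2*(11/4))*12)*35)/(1/(51658 - 355911)) = -310064*1/211396 + (((-2 + 11/2)*12)*35)/(1/(-304253)) = -77516/52849 + (((7/2)*12)*35)/(-1/304253) = -77516/52849 + (42*35)*(-304253) = -77516/52849 + 1470*(-304253) = -77516/52849 - 447251910 = -23636816269106/52849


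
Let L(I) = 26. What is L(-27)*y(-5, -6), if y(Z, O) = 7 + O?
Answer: 26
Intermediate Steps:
L(-27)*y(-5, -6) = 26*(7 - 6) = 26*1 = 26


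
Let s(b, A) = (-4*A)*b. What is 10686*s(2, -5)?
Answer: 427440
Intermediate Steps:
s(b, A) = -4*A*b
10686*s(2, -5) = 10686*(-4*(-5)*2) = 10686*40 = 427440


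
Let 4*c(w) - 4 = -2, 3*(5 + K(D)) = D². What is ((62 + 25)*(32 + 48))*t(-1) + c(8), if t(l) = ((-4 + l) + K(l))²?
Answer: 3902243/6 ≈ 6.5037e+5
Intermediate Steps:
K(D) = -5 + D²/3
c(w) = ½ (c(w) = 1 + (¼)*(-2) = 1 - ½ = ½)
t(l) = (-9 + l + l²/3)² (t(l) = ((-4 + l) + (-5 + l²/3))² = (-9 + l + l²/3)²)
((62 + 25)*(32 + 48))*t(-1) + c(8) = ((62 + 25)*(32 + 48))*((-27 + (-1)² + 3*(-1))²/9) + ½ = (87*80)*((-27 + 1 - 3)²/9) + ½ = 6960*((⅑)*(-29)²) + ½ = 6960*((⅑)*841) + ½ = 6960*(841/9) + ½ = 1951120/3 + ½ = 3902243/6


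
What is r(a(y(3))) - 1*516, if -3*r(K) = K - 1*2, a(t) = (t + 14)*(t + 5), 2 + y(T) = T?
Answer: -1636/3 ≈ -545.33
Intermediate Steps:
y(T) = -2 + T
a(t) = (5 + t)*(14 + t) (a(t) = (14 + t)*(5 + t) = (5 + t)*(14 + t))
r(K) = 2/3 - K/3 (r(K) = -(K - 1*2)/3 = -(K - 2)/3 = -(-2 + K)/3 = 2/3 - K/3)
r(a(y(3))) - 1*516 = (2/3 - (70 + (-2 + 3)**2 + 19*(-2 + 3))/3) - 1*516 = (2/3 - (70 + 1**2 + 19*1)/3) - 516 = (2/3 - (70 + 1 + 19)/3) - 516 = (2/3 - 1/3*90) - 516 = (2/3 - 30) - 516 = -88/3 - 516 = -1636/3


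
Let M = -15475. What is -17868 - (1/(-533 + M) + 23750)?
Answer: -666220943/16008 ≈ -41618.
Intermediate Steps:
-17868 - (1/(-533 + M) + 23750) = -17868 - (1/(-533 - 15475) + 23750) = -17868 - (1/(-16008) + 23750) = -17868 - (-1/16008 + 23750) = -17868 - 1*380189999/16008 = -17868 - 380189999/16008 = -666220943/16008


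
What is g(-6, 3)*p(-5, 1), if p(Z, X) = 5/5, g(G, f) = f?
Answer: 3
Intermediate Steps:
p(Z, X) = 1 (p(Z, X) = 5*(1/5) = 1)
g(-6, 3)*p(-5, 1) = 3*1 = 3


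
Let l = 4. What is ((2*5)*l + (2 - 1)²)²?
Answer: 1681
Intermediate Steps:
((2*5)*l + (2 - 1)²)² = ((2*5)*4 + (2 - 1)²)² = (10*4 + 1²)² = (40 + 1)² = 41² = 1681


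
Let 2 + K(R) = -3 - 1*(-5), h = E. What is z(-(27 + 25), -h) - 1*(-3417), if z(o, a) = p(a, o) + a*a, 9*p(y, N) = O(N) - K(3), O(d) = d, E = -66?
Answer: 69905/9 ≈ 7767.2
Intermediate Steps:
h = -66
K(R) = 0 (K(R) = -2 + (-3 - 1*(-5)) = -2 + (-3 + 5) = -2 + 2 = 0)
p(y, N) = N/9 (p(y, N) = (N - 1*0)/9 = (N + 0)/9 = N/9)
z(o, a) = a² + o/9 (z(o, a) = o/9 + a*a = o/9 + a² = a² + o/9)
z(-(27 + 25), -h) - 1*(-3417) = ((-1*(-66))² + (-(27 + 25))/9) - 1*(-3417) = (66² + (-1*52)/9) + 3417 = (4356 + (⅑)*(-52)) + 3417 = (4356 - 52/9) + 3417 = 39152/9 + 3417 = 69905/9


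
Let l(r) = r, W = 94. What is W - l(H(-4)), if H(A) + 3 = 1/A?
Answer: 389/4 ≈ 97.250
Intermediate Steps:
H(A) = -3 + 1/A
W - l(H(-4)) = 94 - (-3 + 1/(-4)) = 94 - (-3 - ¼) = 94 - 1*(-13/4) = 94 + 13/4 = 389/4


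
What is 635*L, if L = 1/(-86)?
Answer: -635/86 ≈ -7.3837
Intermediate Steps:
L = -1/86 ≈ -0.011628
635*L = 635*(-1/86) = -635/86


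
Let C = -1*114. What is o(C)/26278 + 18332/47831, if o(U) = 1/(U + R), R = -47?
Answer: 11079743975/28908769414 ≈ 0.38327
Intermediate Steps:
C = -114
o(U) = 1/(-47 + U) (o(U) = 1/(U - 47) = 1/(-47 + U))
o(C)/26278 + 18332/47831 = 1/(-47 - 114*26278) + 18332/47831 = (1/26278)/(-161) + 18332*(1/47831) = -1/161*1/26278 + 18332/47831 = -1/4230758 + 18332/47831 = 11079743975/28908769414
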